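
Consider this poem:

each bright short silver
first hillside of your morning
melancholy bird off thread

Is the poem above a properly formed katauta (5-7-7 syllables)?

Line 1: each(1) + bright(1) + short(1) + silver(2) = 5 ✓
Line 2: first(1) + hillside(2) + of(1) + your(1) + morning(2) = 7 ✓
Line 3: melancholy(4) + bird(1) + off(1) + thread(1) = 7 ✓

Yes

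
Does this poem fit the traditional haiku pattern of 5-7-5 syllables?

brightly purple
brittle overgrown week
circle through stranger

Line 1: "brightly purple": 2+2 = 4 (expected 5)
Line 2: "brittle overgrown week": 2+3+1 = 6 (expected 7)
Line 3: "circle through stranger": 2+1+2 = 5 ✓

No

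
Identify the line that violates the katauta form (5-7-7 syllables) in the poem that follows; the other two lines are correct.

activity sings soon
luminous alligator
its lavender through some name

Line 1

Line 1: activity(4) + sings(1) + soon(1) = 6 (expected 5)
Line 2: luminous(3) + alligator(4) = 7 ✓
Line 3: its(1) + lavender(3) + through(1) + some(1) + name(1) = 7 ✓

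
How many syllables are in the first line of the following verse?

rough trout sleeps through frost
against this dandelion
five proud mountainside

The first line: "rough trout sleeps through frost": 1+1+1+1+1 = 5

5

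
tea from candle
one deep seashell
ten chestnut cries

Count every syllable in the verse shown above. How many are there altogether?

12

Line 1: tea(1) + from(1) + candle(2) = 4
Line 2: one(1) + deep(1) + seashell(2) = 4
Line 3: ten(1) + chestnut(2) + cries(1) = 4
Total: 4 + 4 + 4 = 12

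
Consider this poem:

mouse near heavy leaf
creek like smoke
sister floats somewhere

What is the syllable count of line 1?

Line 1: mouse(1) + near(1) + heavy(2) + leaf(1) = 5

5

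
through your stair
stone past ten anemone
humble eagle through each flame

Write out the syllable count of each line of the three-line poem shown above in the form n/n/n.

Line 1: "through your stair": 1+1+1 = 3
Line 2: "stone past ten anemone": 1+1+1+4 = 7
Line 3: "humble eagle through each flame": 2+2+1+1+1 = 7

3/7/7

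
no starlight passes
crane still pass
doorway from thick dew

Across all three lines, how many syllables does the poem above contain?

13

Line 1: no (1), starlight (2), passes (2) → 5
Line 2: crane (1), still (1), pass (1) → 3
Line 3: doorway (2), from (1), thick (1), dew (1) → 5
Total: 5 + 3 + 5 = 13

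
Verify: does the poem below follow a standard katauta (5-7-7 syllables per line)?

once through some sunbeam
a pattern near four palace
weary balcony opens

Yes

Line 1: once (1), through (1), some (1), sunbeam (2) → 5 ✓
Line 2: a (1), pattern (2), near (1), four (1), palace (2) → 7 ✓
Line 3: weary (2), balcony (3), opens (2) → 7 ✓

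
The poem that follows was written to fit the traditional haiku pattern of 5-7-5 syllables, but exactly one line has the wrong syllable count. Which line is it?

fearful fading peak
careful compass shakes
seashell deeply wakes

Line 1: fearful (2), fading (2), peak (1) → 5 ✓
Line 2: careful (2), compass (2), shakes (1) → 5 (expected 7)
Line 3: seashell (2), deeply (2), wakes (1) → 5 ✓

Line 2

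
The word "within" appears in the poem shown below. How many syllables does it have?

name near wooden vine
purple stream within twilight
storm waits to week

2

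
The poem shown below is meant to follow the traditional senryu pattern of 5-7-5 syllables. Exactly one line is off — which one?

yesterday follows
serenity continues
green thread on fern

The third line

Line 1: yesterday(3) + follows(2) = 5 ✓
Line 2: serenity(4) + continues(3) = 7 ✓
Line 3: green(1) + thread(1) + on(1) + fern(1) = 4 (expected 5)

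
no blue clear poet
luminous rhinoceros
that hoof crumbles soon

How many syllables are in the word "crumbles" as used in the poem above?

2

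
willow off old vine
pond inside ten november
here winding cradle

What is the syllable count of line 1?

Line 1: willow (2), off (1), old (1), vine (1) → 5

5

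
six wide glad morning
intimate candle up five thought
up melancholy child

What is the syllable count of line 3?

Line 3: up(1) + melancholy(4) + child(1) = 6

6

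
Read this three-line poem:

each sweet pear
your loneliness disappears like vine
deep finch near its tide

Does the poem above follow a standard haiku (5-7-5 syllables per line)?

No

Line 1: each(1) + sweet(1) + pear(1) = 3 (expected 5)
Line 2: your(1) + loneliness(3) + disappears(3) + like(1) + vine(1) = 9 (expected 7)
Line 3: deep(1) + finch(1) + near(1) + its(1) + tide(1) = 5 ✓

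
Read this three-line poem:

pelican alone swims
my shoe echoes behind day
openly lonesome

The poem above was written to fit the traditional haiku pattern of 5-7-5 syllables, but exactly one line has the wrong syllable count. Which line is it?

Line 1: pelican (3), alone (2), swims (1) → 6 (expected 5)
Line 2: my (1), shoe (1), echoes (2), behind (2), day (1) → 7 ✓
Line 3: openly (3), lonesome (2) → 5 ✓

The first line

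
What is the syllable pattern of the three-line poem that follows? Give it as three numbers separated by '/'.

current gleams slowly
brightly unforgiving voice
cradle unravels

Line 1: "current gleams slowly": 2+1+2 = 5
Line 2: "brightly unforgiving voice": 2+4+1 = 7
Line 3: "cradle unravels": 2+3 = 5

5/7/5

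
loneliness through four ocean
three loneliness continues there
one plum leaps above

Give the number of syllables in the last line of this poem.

5

The last line: one(1) + plum(1) + leaps(1) + above(2) = 5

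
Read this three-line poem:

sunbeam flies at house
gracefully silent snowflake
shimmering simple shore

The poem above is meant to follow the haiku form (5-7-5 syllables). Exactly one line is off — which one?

Line 3

Line 1: "sunbeam flies at house": 2+1+1+1 = 5 ✓
Line 2: "gracefully silent snowflake": 3+2+2 = 7 ✓
Line 3: "shimmering simple shore": 3+2+1 = 6 (expected 5)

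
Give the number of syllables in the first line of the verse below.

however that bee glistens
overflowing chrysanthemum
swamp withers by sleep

The first line: however (3), that (1), bee (1), glistens (2) → 7

7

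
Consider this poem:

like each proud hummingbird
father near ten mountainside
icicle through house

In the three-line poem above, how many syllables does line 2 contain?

Line 2: father(2) + near(1) + ten(1) + mountainside(3) = 7

7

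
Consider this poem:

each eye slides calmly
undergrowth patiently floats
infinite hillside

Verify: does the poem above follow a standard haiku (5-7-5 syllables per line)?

Line 1: each(1) + eye(1) + slides(1) + calmly(2) = 5 ✓
Line 2: undergrowth(3) + patiently(3) + floats(1) = 7 ✓
Line 3: infinite(3) + hillside(2) = 5 ✓

Yes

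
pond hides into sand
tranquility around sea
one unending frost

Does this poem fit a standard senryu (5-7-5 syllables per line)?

Yes

Line 1: pond (1), hides (1), into (2), sand (1) → 5 ✓
Line 2: tranquility (4), around (2), sea (1) → 7 ✓
Line 3: one (1), unending (3), frost (1) → 5 ✓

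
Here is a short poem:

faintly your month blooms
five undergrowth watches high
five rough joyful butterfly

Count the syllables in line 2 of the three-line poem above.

7

Line 2: "five undergrowth watches high": 1+3+2+1 = 7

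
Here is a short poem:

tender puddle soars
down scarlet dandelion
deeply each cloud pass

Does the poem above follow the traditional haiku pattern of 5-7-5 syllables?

Yes

Line 1: tender(2) + puddle(2) + soars(1) = 5 ✓
Line 2: down(1) + scarlet(2) + dandelion(4) = 7 ✓
Line 3: deeply(2) + each(1) + cloud(1) + pass(1) = 5 ✓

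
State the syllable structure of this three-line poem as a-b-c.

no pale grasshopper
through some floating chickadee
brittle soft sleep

Line 1: no (1), pale (1), grasshopper (3) → 5
Line 2: through (1), some (1), floating (2), chickadee (3) → 7
Line 3: brittle (2), soft (1), sleep (1) → 4

5-7-4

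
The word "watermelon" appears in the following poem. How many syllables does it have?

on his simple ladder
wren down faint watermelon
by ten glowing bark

"watermelon" has 4 syllables.

4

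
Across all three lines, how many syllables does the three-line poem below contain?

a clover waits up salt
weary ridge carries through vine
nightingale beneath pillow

20

Line 1: "a clover waits up salt": 1+2+1+1+1 = 6
Line 2: "weary ridge carries through vine": 2+1+2+1+1 = 7
Line 3: "nightingale beneath pillow": 3+2+2 = 7
Total: 6 + 7 + 7 = 20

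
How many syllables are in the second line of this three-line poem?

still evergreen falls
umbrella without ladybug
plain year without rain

8

The second line: umbrella(3) + without(2) + ladybug(3) = 8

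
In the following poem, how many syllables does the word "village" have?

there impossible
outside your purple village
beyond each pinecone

2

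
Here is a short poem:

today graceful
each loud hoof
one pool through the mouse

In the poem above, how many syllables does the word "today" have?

2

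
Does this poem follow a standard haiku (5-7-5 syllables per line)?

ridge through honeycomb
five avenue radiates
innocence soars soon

Line 1: ridge (1), through (1), honeycomb (3) → 5 ✓
Line 2: five (1), avenue (3), radiates (3) → 7 ✓
Line 3: innocence (3), soars (1), soon (1) → 5 ✓

Yes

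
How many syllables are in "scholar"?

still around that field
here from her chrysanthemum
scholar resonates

2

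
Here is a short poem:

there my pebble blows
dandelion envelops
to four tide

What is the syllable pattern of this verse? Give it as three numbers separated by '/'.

Line 1: "there my pebble blows": 1+1+2+1 = 5
Line 2: "dandelion envelops": 4+3 = 7
Line 3: "to four tide": 1+1+1 = 3

5/7/3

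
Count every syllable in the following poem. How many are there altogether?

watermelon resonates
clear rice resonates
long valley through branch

Line 1: "watermelon resonates": 4+3 = 7
Line 2: "clear rice resonates": 1+1+3 = 5
Line 3: "long valley through branch": 1+2+1+1 = 5
Total: 7 + 5 + 5 = 17

17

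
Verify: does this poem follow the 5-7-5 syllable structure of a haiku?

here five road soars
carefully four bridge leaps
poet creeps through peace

No

Line 1: here(1) + five(1) + road(1) + soars(1) = 4 (expected 5)
Line 2: carefully(3) + four(1) + bridge(1) + leaps(1) = 6 (expected 7)
Line 3: poet(2) + creeps(1) + through(1) + peace(1) = 5 ✓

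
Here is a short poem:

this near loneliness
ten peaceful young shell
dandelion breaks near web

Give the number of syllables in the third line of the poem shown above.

7

The third line: dandelion(4) + breaks(1) + near(1) + web(1) = 7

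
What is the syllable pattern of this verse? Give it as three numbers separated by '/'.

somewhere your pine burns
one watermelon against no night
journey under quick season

Line 1: somewhere(2) + your(1) + pine(1) + burns(1) = 5
Line 2: one(1) + watermelon(4) + against(2) + no(1) + night(1) = 9
Line 3: journey(2) + under(2) + quick(1) + season(2) = 7

5/9/7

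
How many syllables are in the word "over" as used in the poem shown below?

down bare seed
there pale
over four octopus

2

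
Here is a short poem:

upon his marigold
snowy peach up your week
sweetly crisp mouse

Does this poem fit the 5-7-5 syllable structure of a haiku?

No

Line 1: "upon his marigold": 2+1+3 = 6 (expected 5)
Line 2: "snowy peach up your week": 2+1+1+1+1 = 6 (expected 7)
Line 3: "sweetly crisp mouse": 2+1+1 = 4 (expected 5)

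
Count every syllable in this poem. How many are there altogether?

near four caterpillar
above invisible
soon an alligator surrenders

Line 1: "near four caterpillar": 1+1+4 = 6
Line 2: "above invisible": 2+4 = 6
Line 3: "soon an alligator surrenders": 1+1+4+3 = 9
Total: 6 + 6 + 9 = 21

21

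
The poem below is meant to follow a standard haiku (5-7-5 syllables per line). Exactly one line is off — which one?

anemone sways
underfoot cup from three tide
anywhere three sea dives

Line 1: "anemone sways": 4+1 = 5 ✓
Line 2: "underfoot cup from three tide": 3+1+1+1+1 = 7 ✓
Line 3: "anywhere three sea dives": 3+1+1+1 = 6 (expected 5)

Line 3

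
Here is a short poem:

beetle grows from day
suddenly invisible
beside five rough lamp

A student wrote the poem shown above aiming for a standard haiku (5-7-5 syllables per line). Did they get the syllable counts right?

Line 1: beetle (2), grows (1), from (1), day (1) → 5 ✓
Line 2: suddenly (3), invisible (4) → 7 ✓
Line 3: beside (2), five (1), rough (1), lamp (1) → 5 ✓

Yes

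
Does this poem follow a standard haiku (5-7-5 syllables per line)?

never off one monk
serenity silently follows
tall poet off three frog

No

Line 1: never (2), off (1), one (1), monk (1) → 5 ✓
Line 2: serenity (4), silently (3), follows (2) → 9 (expected 7)
Line 3: tall (1), poet (2), off (1), three (1), frog (1) → 6 (expected 5)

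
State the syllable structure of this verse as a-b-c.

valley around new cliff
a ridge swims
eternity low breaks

6-3-6

Line 1: valley (2), around (2), new (1), cliff (1) → 6
Line 2: a (1), ridge (1), swims (1) → 3
Line 3: eternity (4), low (1), breaks (1) → 6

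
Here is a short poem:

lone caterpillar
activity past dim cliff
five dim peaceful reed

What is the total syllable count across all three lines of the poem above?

17

Line 1: lone (1), caterpillar (4) → 5
Line 2: activity (4), past (1), dim (1), cliff (1) → 7
Line 3: five (1), dim (1), peaceful (2), reed (1) → 5
Total: 5 + 7 + 5 = 17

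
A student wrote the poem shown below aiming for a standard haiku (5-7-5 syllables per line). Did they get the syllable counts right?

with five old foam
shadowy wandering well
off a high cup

Line 1: "with five old foam": 1+1+1+1 = 4 (expected 5)
Line 2: "shadowy wandering well": 3+3+1 = 7 ✓
Line 3: "off a high cup": 1+1+1+1 = 4 (expected 5)

No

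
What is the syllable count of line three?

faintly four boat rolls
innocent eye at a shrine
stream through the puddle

Line three: stream(1) + through(1) + the(1) + puddle(2) = 5

5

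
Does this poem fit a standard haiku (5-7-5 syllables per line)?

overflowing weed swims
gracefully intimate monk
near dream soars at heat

Line 1: overflowing(4) + weed(1) + swims(1) = 6 (expected 5)
Line 2: gracefully(3) + intimate(3) + monk(1) = 7 ✓
Line 3: near(1) + dream(1) + soars(1) + at(1) + heat(1) = 5 ✓

No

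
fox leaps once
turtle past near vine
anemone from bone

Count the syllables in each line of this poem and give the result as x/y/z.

3/5/6

Line 1: "fox leaps once": 1+1+1 = 3
Line 2: "turtle past near vine": 2+1+1+1 = 5
Line 3: "anemone from bone": 4+1+1 = 6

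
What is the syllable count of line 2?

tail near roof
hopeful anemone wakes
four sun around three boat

7

Line 2: "hopeful anemone wakes": 2+4+1 = 7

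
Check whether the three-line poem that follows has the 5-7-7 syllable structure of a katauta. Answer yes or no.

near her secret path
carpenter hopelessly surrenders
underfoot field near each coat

No

Line 1: "near her secret path": 1+1+2+1 = 5 ✓
Line 2: "carpenter hopelessly surrenders": 3+3+3 = 9 (expected 7)
Line 3: "underfoot field near each coat": 3+1+1+1+1 = 7 ✓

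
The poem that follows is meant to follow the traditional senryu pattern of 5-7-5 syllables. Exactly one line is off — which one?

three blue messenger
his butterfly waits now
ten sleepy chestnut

The second line

Line 1: "three blue messenger": 1+1+3 = 5 ✓
Line 2: "his butterfly waits now": 1+3+1+1 = 6 (expected 7)
Line 3: "ten sleepy chestnut": 1+2+2 = 5 ✓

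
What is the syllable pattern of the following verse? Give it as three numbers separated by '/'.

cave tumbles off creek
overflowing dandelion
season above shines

Line 1: "cave tumbles off creek": 1+2+1+1 = 5
Line 2: "overflowing dandelion": 4+4 = 8
Line 3: "season above shines": 2+2+1 = 5

5/8/5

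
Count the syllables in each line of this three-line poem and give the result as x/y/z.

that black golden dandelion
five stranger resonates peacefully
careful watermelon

8/9/6

Line 1: that(1) + black(1) + golden(2) + dandelion(4) = 8
Line 2: five(1) + stranger(2) + resonates(3) + peacefully(3) = 9
Line 3: careful(2) + watermelon(4) = 6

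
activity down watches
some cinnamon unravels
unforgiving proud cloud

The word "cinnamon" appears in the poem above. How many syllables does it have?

3

"cinnamon" has 3 syllables.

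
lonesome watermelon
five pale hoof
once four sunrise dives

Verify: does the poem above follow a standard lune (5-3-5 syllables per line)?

No

Line 1: lonesome (2), watermelon (4) → 6 (expected 5)
Line 2: five (1), pale (1), hoof (1) → 3 ✓
Line 3: once (1), four (1), sunrise (2), dives (1) → 5 ✓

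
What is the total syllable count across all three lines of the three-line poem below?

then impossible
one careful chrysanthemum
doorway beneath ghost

Line 1: "then impossible": 1+4 = 5
Line 2: "one careful chrysanthemum": 1+2+4 = 7
Line 3: "doorway beneath ghost": 2+2+1 = 5
Total: 5 + 7 + 5 = 17

17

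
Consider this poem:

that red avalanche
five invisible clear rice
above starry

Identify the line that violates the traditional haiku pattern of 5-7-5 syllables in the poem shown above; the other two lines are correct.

Line 3

Line 1: "that red avalanche": 1+1+3 = 5 ✓
Line 2: "five invisible clear rice": 1+4+1+1 = 7 ✓
Line 3: "above starry": 2+2 = 4 (expected 5)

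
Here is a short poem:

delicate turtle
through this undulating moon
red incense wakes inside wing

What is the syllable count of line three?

7

Line three: red (1), incense (2), wakes (1), inside (2), wing (1) → 7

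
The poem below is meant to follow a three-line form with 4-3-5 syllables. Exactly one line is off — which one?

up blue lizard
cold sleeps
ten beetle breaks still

Line 2

Line 1: up(1) + blue(1) + lizard(2) = 4 ✓
Line 2: cold(1) + sleeps(1) = 2 (expected 3)
Line 3: ten(1) + beetle(2) + breaks(1) + still(1) = 5 ✓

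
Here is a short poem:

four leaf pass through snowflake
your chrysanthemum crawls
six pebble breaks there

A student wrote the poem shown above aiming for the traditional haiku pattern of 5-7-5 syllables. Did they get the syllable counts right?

Line 1: "four leaf pass through snowflake": 1+1+1+1+2 = 6 (expected 5)
Line 2: "your chrysanthemum crawls": 1+4+1 = 6 (expected 7)
Line 3: "six pebble breaks there": 1+2+1+1 = 5 ✓

No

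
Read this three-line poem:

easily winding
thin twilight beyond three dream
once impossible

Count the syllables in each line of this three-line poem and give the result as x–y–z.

Line 1: easily(3) + winding(2) = 5
Line 2: thin(1) + twilight(2) + beyond(2) + three(1) + dream(1) = 7
Line 3: once(1) + impossible(4) = 5

5–7–5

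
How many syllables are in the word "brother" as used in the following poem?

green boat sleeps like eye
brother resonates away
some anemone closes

2

"brother" has 2 syllables.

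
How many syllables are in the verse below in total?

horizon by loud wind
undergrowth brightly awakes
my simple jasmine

18

Line 1: horizon (3), by (1), loud (1), wind (1) → 6
Line 2: undergrowth (3), brightly (2), awakes (2) → 7
Line 3: my (1), simple (2), jasmine (2) → 5
Total: 6 + 7 + 5 = 18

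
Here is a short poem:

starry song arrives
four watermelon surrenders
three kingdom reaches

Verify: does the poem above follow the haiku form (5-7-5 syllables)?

No

Line 1: starry (2), song (1), arrives (2) → 5 ✓
Line 2: four (1), watermelon (4), surrenders (3) → 8 (expected 7)
Line 3: three (1), kingdom (2), reaches (2) → 5 ✓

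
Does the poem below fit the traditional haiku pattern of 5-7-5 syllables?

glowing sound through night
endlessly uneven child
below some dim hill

Yes

Line 1: glowing (2), sound (1), through (1), night (1) → 5 ✓
Line 2: endlessly (3), uneven (3), child (1) → 7 ✓
Line 3: below (2), some (1), dim (1), hill (1) → 5 ✓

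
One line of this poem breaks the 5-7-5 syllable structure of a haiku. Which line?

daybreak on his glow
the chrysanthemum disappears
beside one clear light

Line 1: daybreak (2), on (1), his (1), glow (1) → 5 ✓
Line 2: the (1), chrysanthemum (4), disappears (3) → 8 (expected 7)
Line 3: beside (2), one (1), clear (1), light (1) → 5 ✓

The second line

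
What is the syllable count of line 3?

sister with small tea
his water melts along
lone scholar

3

Line 3: lone(1) + scholar(2) = 3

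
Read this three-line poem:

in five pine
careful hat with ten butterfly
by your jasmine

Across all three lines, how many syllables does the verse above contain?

Line 1: in (1), five (1), pine (1) → 3
Line 2: careful (2), hat (1), with (1), ten (1), butterfly (3) → 8
Line 3: by (1), your (1), jasmine (2) → 4
Total: 3 + 8 + 4 = 15

15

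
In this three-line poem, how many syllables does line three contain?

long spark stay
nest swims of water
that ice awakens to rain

7

Line three: that(1) + ice(1) + awakens(3) + to(1) + rain(1) = 7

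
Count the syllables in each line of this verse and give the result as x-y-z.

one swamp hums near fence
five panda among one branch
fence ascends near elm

Line 1: one (1), swamp (1), hums (1), near (1), fence (1) → 5
Line 2: five (1), panda (2), among (2), one (1), branch (1) → 7
Line 3: fence (1), ascends (2), near (1), elm (1) → 5

5-7-5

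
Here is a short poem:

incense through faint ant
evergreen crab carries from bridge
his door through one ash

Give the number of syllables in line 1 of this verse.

5

Line 1: incense(2) + through(1) + faint(1) + ant(1) = 5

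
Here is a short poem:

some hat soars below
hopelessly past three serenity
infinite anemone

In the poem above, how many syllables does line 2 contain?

9

Line 2: hopelessly(3) + past(1) + three(1) + serenity(4) = 9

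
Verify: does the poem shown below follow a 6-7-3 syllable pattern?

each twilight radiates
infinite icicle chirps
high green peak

Line 1: each (1), twilight (2), radiates (3) → 6 ✓
Line 2: infinite (3), icicle (3), chirps (1) → 7 ✓
Line 3: high (1), green (1), peak (1) → 3 ✓

Yes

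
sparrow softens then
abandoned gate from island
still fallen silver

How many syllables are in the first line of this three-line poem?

5

The first line: "sparrow softens then": 2+2+1 = 5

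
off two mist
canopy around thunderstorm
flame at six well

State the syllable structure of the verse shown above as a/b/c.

Line 1: off(1) + two(1) + mist(1) = 3
Line 2: canopy(3) + around(2) + thunderstorm(3) = 8
Line 3: flame(1) + at(1) + six(1) + well(1) = 4

3/8/4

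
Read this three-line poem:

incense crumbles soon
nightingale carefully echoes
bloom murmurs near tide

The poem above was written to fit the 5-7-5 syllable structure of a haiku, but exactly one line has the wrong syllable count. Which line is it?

Line 1: "incense crumbles soon": 2+2+1 = 5 ✓
Line 2: "nightingale carefully echoes": 3+3+2 = 8 (expected 7)
Line 3: "bloom murmurs near tide": 1+2+1+1 = 5 ✓

The second line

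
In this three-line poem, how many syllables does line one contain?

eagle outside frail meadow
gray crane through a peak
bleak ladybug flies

Line one: eagle(2) + outside(2) + frail(1) + meadow(2) = 7

7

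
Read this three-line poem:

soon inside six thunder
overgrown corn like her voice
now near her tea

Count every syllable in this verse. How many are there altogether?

17

Line 1: soon(1) + inside(2) + six(1) + thunder(2) = 6
Line 2: overgrown(3) + corn(1) + like(1) + her(1) + voice(1) = 7
Line 3: now(1) + near(1) + her(1) + tea(1) = 4
Total: 6 + 7 + 4 = 17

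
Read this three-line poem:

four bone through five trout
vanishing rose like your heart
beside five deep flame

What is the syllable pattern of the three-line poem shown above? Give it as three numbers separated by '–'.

5–7–5

Line 1: "four bone through five trout": 1+1+1+1+1 = 5
Line 2: "vanishing rose like your heart": 3+1+1+1+1 = 7
Line 3: "beside five deep flame": 2+1+1+1 = 5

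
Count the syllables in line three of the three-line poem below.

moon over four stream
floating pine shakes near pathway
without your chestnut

5

Line three: without(2) + your(1) + chestnut(2) = 5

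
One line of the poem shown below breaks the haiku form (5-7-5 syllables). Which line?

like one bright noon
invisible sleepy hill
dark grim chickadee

The first line

Line 1: like (1), one (1), bright (1), noon (1) → 4 (expected 5)
Line 2: invisible (4), sleepy (2), hill (1) → 7 ✓
Line 3: dark (1), grim (1), chickadee (3) → 5 ✓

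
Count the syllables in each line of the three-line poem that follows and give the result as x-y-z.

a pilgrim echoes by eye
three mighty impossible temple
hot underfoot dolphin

Line 1: a (1), pilgrim (2), echoes (2), by (1), eye (1) → 7
Line 2: three (1), mighty (2), impossible (4), temple (2) → 9
Line 3: hot (1), underfoot (3), dolphin (2) → 6

7-9-6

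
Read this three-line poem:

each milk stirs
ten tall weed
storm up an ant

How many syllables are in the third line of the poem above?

The third line: storm (1), up (1), an (1), ant (1) → 4

4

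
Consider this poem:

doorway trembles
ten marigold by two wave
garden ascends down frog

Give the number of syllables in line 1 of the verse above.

Line 1: doorway(2) + trembles(2) = 4

4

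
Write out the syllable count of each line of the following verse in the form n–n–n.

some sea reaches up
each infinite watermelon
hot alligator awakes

5–8–7

Line 1: "some sea reaches up": 1+1+2+1 = 5
Line 2: "each infinite watermelon": 1+3+4 = 8
Line 3: "hot alligator awakes": 1+4+2 = 7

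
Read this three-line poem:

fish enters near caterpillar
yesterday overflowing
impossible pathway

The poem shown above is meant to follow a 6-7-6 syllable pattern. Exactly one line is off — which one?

Line 1: fish (1), enters (2), near (1), caterpillar (4) → 8 (expected 6)
Line 2: yesterday (3), overflowing (4) → 7 ✓
Line 3: impossible (4), pathway (2) → 6 ✓

Line 1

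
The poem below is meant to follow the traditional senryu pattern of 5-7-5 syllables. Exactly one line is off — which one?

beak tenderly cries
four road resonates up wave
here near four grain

Line 1: beak(1) + tenderly(3) + cries(1) = 5 ✓
Line 2: four(1) + road(1) + resonates(3) + up(1) + wave(1) = 7 ✓
Line 3: here(1) + near(1) + four(1) + grain(1) = 4 (expected 5)

The third line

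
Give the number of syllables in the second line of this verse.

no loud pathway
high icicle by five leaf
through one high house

The second line: "high icicle by five leaf": 1+3+1+1+1 = 7

7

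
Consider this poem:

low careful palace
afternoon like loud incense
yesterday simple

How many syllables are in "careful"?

2

"careful" has 2 syllables.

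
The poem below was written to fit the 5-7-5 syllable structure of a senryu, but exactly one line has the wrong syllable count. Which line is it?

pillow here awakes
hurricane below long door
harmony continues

Line 1: pillow (2), here (1), awakes (2) → 5 ✓
Line 2: hurricane (3), below (2), long (1), door (1) → 7 ✓
Line 3: harmony (3), continues (3) → 6 (expected 5)

Line 3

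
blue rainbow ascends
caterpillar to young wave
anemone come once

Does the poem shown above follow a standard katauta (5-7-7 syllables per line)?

Line 1: "blue rainbow ascends": 1+2+2 = 5 ✓
Line 2: "caterpillar to young wave": 4+1+1+1 = 7 ✓
Line 3: "anemone come once": 4+1+1 = 6 (expected 7)

No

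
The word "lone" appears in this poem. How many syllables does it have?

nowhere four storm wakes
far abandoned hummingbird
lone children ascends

"lone" has 1 syllable.

1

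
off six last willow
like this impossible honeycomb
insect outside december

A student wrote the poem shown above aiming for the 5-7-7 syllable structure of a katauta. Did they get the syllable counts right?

No

Line 1: "off six last willow": 1+1+1+2 = 5 ✓
Line 2: "like this impossible honeycomb": 1+1+4+3 = 9 (expected 7)
Line 3: "insect outside december": 2+2+3 = 7 ✓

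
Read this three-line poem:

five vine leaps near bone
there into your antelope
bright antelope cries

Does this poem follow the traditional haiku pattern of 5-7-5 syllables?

Yes

Line 1: "five vine leaps near bone": 1+1+1+1+1 = 5 ✓
Line 2: "there into your antelope": 1+2+1+3 = 7 ✓
Line 3: "bright antelope cries": 1+3+1 = 5 ✓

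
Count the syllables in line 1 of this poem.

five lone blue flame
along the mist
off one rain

4

Line 1: "five lone blue flame": 1+1+1+1 = 4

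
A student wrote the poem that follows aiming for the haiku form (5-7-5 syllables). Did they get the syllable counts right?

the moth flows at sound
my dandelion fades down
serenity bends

Line 1: the(1) + moth(1) + flows(1) + at(1) + sound(1) = 5 ✓
Line 2: my(1) + dandelion(4) + fades(1) + down(1) = 7 ✓
Line 3: serenity(4) + bends(1) = 5 ✓

Yes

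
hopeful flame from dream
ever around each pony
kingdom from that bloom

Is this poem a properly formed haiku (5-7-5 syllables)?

Line 1: hopeful(2) + flame(1) + from(1) + dream(1) = 5 ✓
Line 2: ever(2) + around(2) + each(1) + pony(2) = 7 ✓
Line 3: kingdom(2) + from(1) + that(1) + bloom(1) = 5 ✓

Yes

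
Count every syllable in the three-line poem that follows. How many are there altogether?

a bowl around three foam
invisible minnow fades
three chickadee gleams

Line 1: "a bowl around three foam": 1+1+2+1+1 = 6
Line 2: "invisible minnow fades": 4+2+1 = 7
Line 3: "three chickadee gleams": 1+3+1 = 5
Total: 6 + 7 + 5 = 18

18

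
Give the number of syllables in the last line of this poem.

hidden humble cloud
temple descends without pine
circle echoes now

The last line: circle (2), echoes (2), now (1) → 5

5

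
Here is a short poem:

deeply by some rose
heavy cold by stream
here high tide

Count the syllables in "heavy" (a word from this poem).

2

"heavy" has 2 syllables.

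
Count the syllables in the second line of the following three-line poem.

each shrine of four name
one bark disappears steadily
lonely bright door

The second line: one (1), bark (1), disappears (3), steadily (3) → 8

8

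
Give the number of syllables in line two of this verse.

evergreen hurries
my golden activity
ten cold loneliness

7

Line two: "my golden activity": 1+2+4 = 7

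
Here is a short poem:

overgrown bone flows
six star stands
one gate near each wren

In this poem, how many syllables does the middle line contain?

3

The middle line: six(1) + star(1) + stands(1) = 3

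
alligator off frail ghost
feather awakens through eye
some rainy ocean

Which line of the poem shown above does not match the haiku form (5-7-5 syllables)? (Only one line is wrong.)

Line 1: alligator (4), off (1), frail (1), ghost (1) → 7 (expected 5)
Line 2: feather (2), awakens (3), through (1), eye (1) → 7 ✓
Line 3: some (1), rainy (2), ocean (2) → 5 ✓

The first line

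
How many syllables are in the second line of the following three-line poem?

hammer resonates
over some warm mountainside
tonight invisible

The second line: "over some warm mountainside": 2+1+1+3 = 7

7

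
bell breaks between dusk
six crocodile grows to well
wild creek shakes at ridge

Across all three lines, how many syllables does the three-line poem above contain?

17

Line 1: bell(1) + breaks(1) + between(2) + dusk(1) = 5
Line 2: six(1) + crocodile(3) + grows(1) + to(1) + well(1) = 7
Line 3: wild(1) + creek(1) + shakes(1) + at(1) + ridge(1) = 5
Total: 5 + 7 + 5 = 17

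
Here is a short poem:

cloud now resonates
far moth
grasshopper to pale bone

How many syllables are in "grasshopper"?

3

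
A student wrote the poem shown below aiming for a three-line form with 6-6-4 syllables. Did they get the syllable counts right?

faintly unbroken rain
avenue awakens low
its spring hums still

No

Line 1: faintly(2) + unbroken(3) + rain(1) = 6 ✓
Line 2: avenue(3) + awakens(3) + low(1) = 7 (expected 6)
Line 3: its(1) + spring(1) + hums(1) + still(1) = 4 ✓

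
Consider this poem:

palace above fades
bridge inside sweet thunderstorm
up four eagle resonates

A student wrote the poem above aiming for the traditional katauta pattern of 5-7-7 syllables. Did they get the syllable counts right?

Yes

Line 1: palace(2) + above(2) + fades(1) = 5 ✓
Line 2: bridge(1) + inside(2) + sweet(1) + thunderstorm(3) = 7 ✓
Line 3: up(1) + four(1) + eagle(2) + resonates(3) = 7 ✓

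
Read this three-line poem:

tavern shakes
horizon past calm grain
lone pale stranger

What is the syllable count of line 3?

4

Line 3: "lone pale stranger": 1+1+2 = 4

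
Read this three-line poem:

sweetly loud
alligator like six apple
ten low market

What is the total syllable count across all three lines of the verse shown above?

15

Line 1: sweetly (2), loud (1) → 3
Line 2: alligator (4), like (1), six (1), apple (2) → 8
Line 3: ten (1), low (1), market (2) → 4
Total: 3 + 8 + 4 = 15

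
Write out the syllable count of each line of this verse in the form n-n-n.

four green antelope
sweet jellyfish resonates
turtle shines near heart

Line 1: four(1) + green(1) + antelope(3) = 5
Line 2: sweet(1) + jellyfish(3) + resonates(3) = 7
Line 3: turtle(2) + shines(1) + near(1) + heart(1) = 5

5-7-5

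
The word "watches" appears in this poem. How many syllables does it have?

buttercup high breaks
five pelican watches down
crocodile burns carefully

2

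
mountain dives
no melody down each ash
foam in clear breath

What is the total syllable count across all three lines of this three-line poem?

14

Line 1: "mountain dives": 2+1 = 3
Line 2: "no melody down each ash": 1+3+1+1+1 = 7
Line 3: "foam in clear breath": 1+1+1+1 = 4
Total: 3 + 7 + 4 = 14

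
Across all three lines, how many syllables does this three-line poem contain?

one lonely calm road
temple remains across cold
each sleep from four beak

17

Line 1: one (1), lonely (2), calm (1), road (1) → 5
Line 2: temple (2), remains (2), across (2), cold (1) → 7
Line 3: each (1), sleep (1), from (1), four (1), beak (1) → 5
Total: 5 + 7 + 5 = 17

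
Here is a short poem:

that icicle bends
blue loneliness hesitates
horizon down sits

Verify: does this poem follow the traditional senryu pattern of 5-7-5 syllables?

Line 1: that (1), icicle (3), bends (1) → 5 ✓
Line 2: blue (1), loneliness (3), hesitates (3) → 7 ✓
Line 3: horizon (3), down (1), sits (1) → 5 ✓

Yes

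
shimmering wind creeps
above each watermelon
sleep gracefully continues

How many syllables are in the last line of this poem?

The last line: sleep (1), gracefully (3), continues (3) → 7

7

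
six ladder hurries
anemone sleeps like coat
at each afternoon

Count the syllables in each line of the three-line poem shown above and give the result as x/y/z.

Line 1: six (1), ladder (2), hurries (2) → 5
Line 2: anemone (4), sleeps (1), like (1), coat (1) → 7
Line 3: at (1), each (1), afternoon (3) → 5

5/7/5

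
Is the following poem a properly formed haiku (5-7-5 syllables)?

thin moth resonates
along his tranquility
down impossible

Line 1: thin(1) + moth(1) + resonates(3) = 5 ✓
Line 2: along(2) + his(1) + tranquility(4) = 7 ✓
Line 3: down(1) + impossible(4) = 5 ✓

Yes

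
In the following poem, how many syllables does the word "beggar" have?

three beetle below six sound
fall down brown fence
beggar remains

2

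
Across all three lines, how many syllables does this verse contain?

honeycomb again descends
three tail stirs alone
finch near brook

Line 1: honeycomb(3) + again(2) + descends(2) = 7
Line 2: three(1) + tail(1) + stirs(1) + alone(2) = 5
Line 3: finch(1) + near(1) + brook(1) = 3
Total: 7 + 5 + 3 = 15

15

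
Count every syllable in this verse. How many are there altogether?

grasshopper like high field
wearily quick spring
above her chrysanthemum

Line 1: grasshopper(3) + like(1) + high(1) + field(1) = 6
Line 2: wearily(3) + quick(1) + spring(1) = 5
Line 3: above(2) + her(1) + chrysanthemum(4) = 7
Total: 6 + 5 + 7 = 18

18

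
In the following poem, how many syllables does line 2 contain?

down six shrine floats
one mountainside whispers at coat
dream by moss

Line 2: one(1) + mountainside(3) + whispers(2) + at(1) + coat(1) = 8

8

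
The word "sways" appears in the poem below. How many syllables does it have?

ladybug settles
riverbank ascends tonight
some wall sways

1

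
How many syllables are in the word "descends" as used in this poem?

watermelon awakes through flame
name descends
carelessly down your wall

2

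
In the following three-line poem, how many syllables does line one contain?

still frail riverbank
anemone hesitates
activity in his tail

5

Line one: "still frail riverbank": 1+1+3 = 5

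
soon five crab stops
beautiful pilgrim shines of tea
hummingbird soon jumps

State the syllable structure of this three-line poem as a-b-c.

Line 1: soon (1), five (1), crab (1), stops (1) → 4
Line 2: beautiful (3), pilgrim (2), shines (1), of (1), tea (1) → 8
Line 3: hummingbird (3), soon (1), jumps (1) → 5

4-8-5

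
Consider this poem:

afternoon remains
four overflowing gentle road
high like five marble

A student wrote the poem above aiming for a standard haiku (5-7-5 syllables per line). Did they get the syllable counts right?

No

Line 1: afternoon (3), remains (2) → 5 ✓
Line 2: four (1), overflowing (4), gentle (2), road (1) → 8 (expected 7)
Line 3: high (1), like (1), five (1), marble (2) → 5 ✓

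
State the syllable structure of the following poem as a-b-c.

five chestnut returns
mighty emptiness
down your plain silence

Line 1: "five chestnut returns": 1+2+2 = 5
Line 2: "mighty emptiness": 2+3 = 5
Line 3: "down your plain silence": 1+1+1+2 = 5

5-5-5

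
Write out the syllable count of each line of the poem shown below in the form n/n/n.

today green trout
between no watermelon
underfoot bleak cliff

4/7/5

Line 1: "today green trout": 2+1+1 = 4
Line 2: "between no watermelon": 2+1+4 = 7
Line 3: "underfoot bleak cliff": 3+1+1 = 5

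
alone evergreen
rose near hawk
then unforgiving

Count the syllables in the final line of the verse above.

The final line: "then unforgiving": 1+4 = 5

5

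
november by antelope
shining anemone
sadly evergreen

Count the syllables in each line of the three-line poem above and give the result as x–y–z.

7–6–5

Line 1: "november by antelope": 3+1+3 = 7
Line 2: "shining anemone": 2+4 = 6
Line 3: "sadly evergreen": 2+3 = 5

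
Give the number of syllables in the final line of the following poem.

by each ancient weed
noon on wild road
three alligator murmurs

7

The final line: three (1), alligator (4), murmurs (2) → 7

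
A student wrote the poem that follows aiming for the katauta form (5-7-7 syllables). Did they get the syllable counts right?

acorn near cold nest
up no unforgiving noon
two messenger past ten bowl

Line 1: acorn (2), near (1), cold (1), nest (1) → 5 ✓
Line 2: up (1), no (1), unforgiving (4), noon (1) → 7 ✓
Line 3: two (1), messenger (3), past (1), ten (1), bowl (1) → 7 ✓

Yes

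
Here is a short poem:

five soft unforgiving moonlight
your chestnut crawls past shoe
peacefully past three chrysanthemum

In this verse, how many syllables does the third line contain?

The third line: peacefully(3) + past(1) + three(1) + chrysanthemum(4) = 9

9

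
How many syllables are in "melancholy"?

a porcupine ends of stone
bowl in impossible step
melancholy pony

4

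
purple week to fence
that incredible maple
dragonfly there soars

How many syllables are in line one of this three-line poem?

Line one: purple (2), week (1), to (1), fence (1) → 5

5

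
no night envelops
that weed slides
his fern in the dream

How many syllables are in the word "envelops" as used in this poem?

3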